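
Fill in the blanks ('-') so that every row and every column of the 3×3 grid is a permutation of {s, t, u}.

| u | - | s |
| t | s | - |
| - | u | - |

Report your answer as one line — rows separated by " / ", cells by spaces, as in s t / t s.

(r1,c2): row 1 has {s,u}; column 2 has {s,u}, so it must be t.
(r2,c3): row 2 has {s,t}; column 3 has {s}, so it must be u.
(r3,c1): row 3 has {u}; column 1 has {t,u}, so it must be s.
(r3,c3): row 3 has {s,u}; column 3 has {s,u}, so it must be t.

u t s / t s u / s u t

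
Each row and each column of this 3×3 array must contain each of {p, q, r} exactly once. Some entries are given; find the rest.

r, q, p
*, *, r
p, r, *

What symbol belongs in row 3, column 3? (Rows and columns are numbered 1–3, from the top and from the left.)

At row 2, column 1: row 2 has {r}; column 1 has {p,r}; that leaves q.
At row 2, column 2: row 2 has {q,r}; column 2 has {q,r}; that leaves p.
At row 3, column 3: row 3 has {p,r}; column 3 has {p,r}; that leaves q.

q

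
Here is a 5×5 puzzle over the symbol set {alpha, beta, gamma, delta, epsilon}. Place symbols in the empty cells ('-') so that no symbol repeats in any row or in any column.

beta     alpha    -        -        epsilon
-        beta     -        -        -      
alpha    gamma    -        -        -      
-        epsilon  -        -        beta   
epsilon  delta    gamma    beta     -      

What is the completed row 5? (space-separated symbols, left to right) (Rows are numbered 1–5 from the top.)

epsilon delta gamma beta alpha

(r1,c3) = delta
(r1,c4) = gamma
(r3,c5) = delta
(r4,c3) = alpha
(r4,c4) = delta
(r5,c5) = alpha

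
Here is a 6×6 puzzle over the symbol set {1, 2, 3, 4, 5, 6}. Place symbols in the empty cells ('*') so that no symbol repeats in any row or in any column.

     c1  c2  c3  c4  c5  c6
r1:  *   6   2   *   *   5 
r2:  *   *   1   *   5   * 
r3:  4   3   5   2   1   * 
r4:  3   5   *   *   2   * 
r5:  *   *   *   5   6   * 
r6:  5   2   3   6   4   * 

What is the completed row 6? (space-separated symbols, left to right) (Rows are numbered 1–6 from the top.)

5 2 3 6 4 1

(r1,c1) = 1
(r1,c5) = 3
(r2,c2) = 4
(r2,c4) = 3
(r3,c6) = 6
(r5,c1) = 2
(r5,c2) = 1
(r5,c3) = 4
(r5,c6) = 3
(r6,c6) = 1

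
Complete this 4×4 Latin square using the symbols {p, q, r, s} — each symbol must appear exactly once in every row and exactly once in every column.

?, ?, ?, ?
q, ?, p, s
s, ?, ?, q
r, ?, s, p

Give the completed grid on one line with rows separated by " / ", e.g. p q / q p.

p s q r / q r p s / s p r q / r q s p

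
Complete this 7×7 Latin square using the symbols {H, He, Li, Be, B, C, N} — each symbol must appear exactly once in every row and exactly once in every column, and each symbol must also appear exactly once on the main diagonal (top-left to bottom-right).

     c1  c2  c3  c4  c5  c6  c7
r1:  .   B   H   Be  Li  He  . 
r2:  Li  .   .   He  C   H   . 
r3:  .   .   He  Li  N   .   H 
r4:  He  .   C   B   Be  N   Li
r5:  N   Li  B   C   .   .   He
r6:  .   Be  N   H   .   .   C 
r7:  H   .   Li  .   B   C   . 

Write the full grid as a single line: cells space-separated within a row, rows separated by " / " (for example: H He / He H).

C B H Be Li He N / Li N Be He C H B / Be C He Li N B H / He H C B Be N Li / N Li B C H Be He / B Be N H He Li C / H He Li N B C Be

(r1,c1) = C
(r1,c7) = N
(r2,c2) = N
(r2,c3) = Be
(r2,c7) = B
(r3,c2) = C
(r4,c2) = H
(r5,c5) = H
(r5,c6) = Be
(r6,c1) = B
(r6,c5) = He
(r6,c6) = Li
(r7,c2) = He
(r7,c4) = N
(r7,c7) = Be
(r3,c1) = Be
(r3,c6) = B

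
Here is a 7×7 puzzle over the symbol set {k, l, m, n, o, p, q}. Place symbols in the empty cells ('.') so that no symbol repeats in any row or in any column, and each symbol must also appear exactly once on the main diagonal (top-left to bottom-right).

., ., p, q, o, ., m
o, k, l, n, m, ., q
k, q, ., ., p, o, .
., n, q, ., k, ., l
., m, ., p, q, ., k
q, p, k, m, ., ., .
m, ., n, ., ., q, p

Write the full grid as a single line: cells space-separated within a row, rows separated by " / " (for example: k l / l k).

n l p q o k m / o k l n m p q / k q m l p o n / p n q o k m l / l m o p q n k / q p k m n l o / m o n k l q p

(r1,c2) = l
(r2,c6) = p
(r3,c3) = m
(r3,c4) = l
(r3,c7) = n
(r4,c1) = p
(r4,c4) = o
(r4,c6) = m
(r5,c3) = o
(r6,c7) = o
(r7,c2) = o
(r7,c4) = k
(r7,c5) = l
(r1,c1) = n
(r1,c6) = k
(r5,c1) = l
(r5,c6) = n
(r6,c5) = n
(r6,c6) = l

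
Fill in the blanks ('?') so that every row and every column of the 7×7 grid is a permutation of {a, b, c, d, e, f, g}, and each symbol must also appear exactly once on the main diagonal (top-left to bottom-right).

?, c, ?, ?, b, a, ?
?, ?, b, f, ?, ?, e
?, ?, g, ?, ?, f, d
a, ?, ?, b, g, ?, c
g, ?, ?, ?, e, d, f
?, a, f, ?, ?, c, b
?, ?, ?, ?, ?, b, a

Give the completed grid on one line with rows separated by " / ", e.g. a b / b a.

f c e d b a g / c d b f a g e / b e g a c f d / a f d b g e c / g b a c e d f / e a f g d c b / d g c e f b a

(r1,c7) = g
(r2,c2) = d
(r2,c6) = g
(r4,c6) = e
(r5,c2) = b
(r6,c5) = d
(r1,c1) = f
(r2,c1) = c
(r2,c5) = a
(r3,c2) = e
(r3,c5) = c
(r4,c2) = f
(r4,c3) = d
(r6,c1) = e
(r6,c4) = g
(r7,c1) = d
(r7,c2) = g
(r7,c5) = f
(r1,c3) = e
(r1,c4) = d
(r3,c1) = b
(r3,c4) = a
(r5,c4) = c
(r7,c3) = c
(r7,c4) = e
(r5,c3) = a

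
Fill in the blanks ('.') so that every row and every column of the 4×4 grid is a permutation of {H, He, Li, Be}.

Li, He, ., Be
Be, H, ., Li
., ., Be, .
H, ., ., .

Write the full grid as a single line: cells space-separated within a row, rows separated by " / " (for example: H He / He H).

Li He H Be / Be H He Li / He Li Be H / H Be Li He

Cell (r1,c3): row 1 has {He,Li,Be}; column 3 has {Be} → H.
Cell (r2,c3): row 2 has {H,Li,Be}; column 3 has {H,Be} → He.
Cell (r3,c1): row 3 has {Be}; column 1 has {H,Li,Be} → He.
Cell (r3,c2): row 3 has {He,Be}; column 2 has {H,He} → Li.
Cell (r3,c4): row 3 has {He,Li,Be}; column 4 has {Li,Be} → H.
Cell (r4,c2): row 4 has {H}; column 2 has {H,He,Li} → Be.
Cell (r4,c3): row 4 has {H,Be}; column 3 has {H,He,Be} → Li.
Cell (r4,c4): row 4 has {H,Li,Be}; column 4 has {H,Li,Be} → He.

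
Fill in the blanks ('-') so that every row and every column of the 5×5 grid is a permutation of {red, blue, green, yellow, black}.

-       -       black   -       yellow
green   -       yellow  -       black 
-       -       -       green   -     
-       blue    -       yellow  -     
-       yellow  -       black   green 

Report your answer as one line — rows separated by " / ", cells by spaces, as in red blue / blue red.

blue green black red yellow / green red yellow blue black / yellow black red green blue / black blue green yellow red / red yellow blue black green

(r2,c2) = red
(r2,c4) = blue
(r3,c2) = black
(r4,c5) = red
(r1,c2) = green
(r1,c4) = red
(r3,c5) = blue
(r4,c1) = black
(r4,c3) = green
(r1,c1) = blue
(r3,c3) = red
(r5,c1) = red
(r5,c3) = blue
(r3,c1) = yellow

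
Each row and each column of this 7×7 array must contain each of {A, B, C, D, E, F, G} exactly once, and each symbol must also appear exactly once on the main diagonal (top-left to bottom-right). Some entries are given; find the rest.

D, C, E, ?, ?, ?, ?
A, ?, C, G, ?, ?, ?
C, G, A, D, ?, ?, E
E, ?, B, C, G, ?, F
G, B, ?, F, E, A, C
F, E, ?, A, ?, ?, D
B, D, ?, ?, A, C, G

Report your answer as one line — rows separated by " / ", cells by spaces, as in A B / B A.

D C E B F G A / A F C G D E B / C G A D B F E / E A B C G D F / G B D F E A C / F E G A C B D / B D F E A C G

row 1 has {C,D,E}; column 4 has {A,C,D,F,G} — only B is left for (r1,c4).
row 1 has {B,C,D,E}; column 5 has {A,E,G} — only F is left for (r1,c5).
row 1 has {B,C,D,E,F}; column 6 has {A,C} — only G is left for (r1,c6).
row 1 has {B,C,D,E,F,G}; column 7 has {C,D,E,F,G} — only A is left for (r1,c7).
row 2 has {A,C,G}; column 2 has {B,C,D,E,G}; the diagonal has {A,C,D,E,G} — only F is left for (r2,c2).
row 2 has {A,C,F,G}; column 7 has {A,C,D,E,F,G} — only B is left for (r2,c7).
row 3 has {A,C,D,E,G}; column 5 has {A,E,F,G} — only B is left for (r3,c5).
row 3 has {A,B,C,D,E,G}; column 6 has {A,C,G} — only F is left for (r3,c6).
row 4 has {B,C,E,F,G}; column 2 has {B,C,D,E,F,G} — only A is left for (r4,c2).
row 4 has {A,B,C,E,F,G}; column 6 has {A,C,F,G} — only D is left for (r4,c6).
row 5 has {A,B,C,E,F,G}; column 3 has {A,B,C,E} — only D is left for (r5,c3).
row 6 has {A,D,E,F}; column 3 has {A,B,C,D,E} — only G is left for (r6,c3).
row 6 has {A,D,E,F,G}; column 5 has {A,B,E,F,G} — only C is left for (r6,c5).
row 6 has {A,C,D,E,F,G}; column 6 has {A,C,D,F,G}; the diagonal has {A,C,D,E,F,G} — only B is left for (r6,c6).
row 7 has {A,B,C,D,G}; column 3 has {A,B,C,D,E,G} — only F is left for (r7,c3).
row 7 has {A,B,C,D,F,G}; column 4 has {A,B,C,D,F,G} — only E is left for (r7,c4).
row 2 has {A,B,C,F,G}; column 5 has {A,B,C,E,F,G} — only D is left for (r2,c5).
row 2 has {A,B,C,D,F,G}; column 6 has {A,B,C,D,F,G} — only E is left for (r2,c6).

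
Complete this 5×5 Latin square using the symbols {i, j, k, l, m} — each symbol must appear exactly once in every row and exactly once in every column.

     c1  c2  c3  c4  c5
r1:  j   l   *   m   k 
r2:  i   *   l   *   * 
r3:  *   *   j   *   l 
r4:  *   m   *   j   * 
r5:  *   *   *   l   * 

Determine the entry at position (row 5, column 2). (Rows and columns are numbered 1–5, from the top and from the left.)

i

(r1,c3) = i
(r2,c4) = k
(r3,c4) = i
(r4,c3) = k
(r4,c5) = i
(r5,c3) = m
(r5,c5) = j
(r2,c2) = j
(r2,c5) = m
(r3,c2) = k
(r4,c1) = l
(r5,c1) = k
(r5,c2) = i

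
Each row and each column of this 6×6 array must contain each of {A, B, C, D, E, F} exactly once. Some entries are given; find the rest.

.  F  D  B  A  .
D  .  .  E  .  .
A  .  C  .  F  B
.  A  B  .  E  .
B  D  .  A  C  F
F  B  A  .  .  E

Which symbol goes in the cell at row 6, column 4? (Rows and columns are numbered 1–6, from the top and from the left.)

C

(r1,c6) = C
(r2,c2) = C
(r2,c3) = F
(r2,c5) = B
(r2,c6) = A
(r3,c2) = E
(r3,c4) = D
(r4,c1) = C
(r4,c4) = F
(r4,c6) = D
(r5,c3) = E
(r6,c4) = C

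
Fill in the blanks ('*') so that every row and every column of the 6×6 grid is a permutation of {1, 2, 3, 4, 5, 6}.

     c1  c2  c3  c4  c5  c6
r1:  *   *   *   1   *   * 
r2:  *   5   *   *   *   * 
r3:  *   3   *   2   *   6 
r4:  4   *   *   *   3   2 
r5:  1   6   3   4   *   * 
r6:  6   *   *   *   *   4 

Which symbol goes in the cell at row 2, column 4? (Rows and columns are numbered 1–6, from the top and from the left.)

6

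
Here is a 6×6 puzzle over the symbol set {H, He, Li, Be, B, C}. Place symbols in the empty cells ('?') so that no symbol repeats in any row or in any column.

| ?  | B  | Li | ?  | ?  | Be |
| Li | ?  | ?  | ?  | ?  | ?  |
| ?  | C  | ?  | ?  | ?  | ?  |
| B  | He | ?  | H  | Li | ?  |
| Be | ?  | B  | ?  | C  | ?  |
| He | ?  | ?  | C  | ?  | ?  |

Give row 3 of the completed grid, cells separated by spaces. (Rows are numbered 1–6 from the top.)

H C He Be B Li

At row 1, column 4: row 1 has {Li,Be,B}; column 4 has {H,C}; that leaves He.
At row 1, column 5: row 1 has {He,Li,Be,B}; column 5 has {Li,C}; that leaves H.
At row 3, column 1: row 3 has {C}; column 1 has {He,Li,Be,B}; that leaves H.
At row 4, column 6: row 4 has {H,He,Li,B}; column 6 has {Be}; that leaves C.
At row 5, column 4: row 5 has {Be,B,C}; column 4 has {H,He,C}; that leaves Li.
At row 1, column 1: row 1 has {H,He,Li,Be,B}; column 1 has {H,He,Li,Be,B}; that leaves C.
At row 4, column 3: row 4 has {H,He,Li,B,C}; column 3 has {Li,B}; that leaves Be.
At row 5, column 2: row 5 has {Li,Be,B,C}; column 2 has {He,B,C}; that leaves H.
At row 5, column 6: row 5 has {H,Li,Be,B,C}; column 6 has {Be,C}; that leaves He.
At row 6, column 3: row 6 has {He,C}; column 3 has {Li,Be,B}; that leaves H.
At row 2, column 2: row 2 has {Li}; column 2 has {H,He,B,C}; that leaves Be.
At row 2, column 4: row 2 has {Li,Be}; column 4 has {H,He,Li,C}; that leaves B.
At row 2, column 5: row 2 has {Li,Be,B}; column 5 has {H,Li,C}; that leaves He.
At row 2, column 6: row 2 has {He,Li,Be,B}; column 6 has {He,Be,C}; that leaves H.
At row 3, column 3: row 3 has {H,C}; column 3 has {H,Li,Be,B}; that leaves He.
At row 3, column 4: row 3 has {H,He,C}; column 4 has {H,He,Li,B,C}; that leaves Be.
At row 3, column 5: row 3 has {H,He,Be,C}; column 5 has {H,He,Li,C}; that leaves B.
At row 3, column 6: row 3 has {H,He,Be,B,C}; column 6 has {H,He,Be,C}; that leaves Li.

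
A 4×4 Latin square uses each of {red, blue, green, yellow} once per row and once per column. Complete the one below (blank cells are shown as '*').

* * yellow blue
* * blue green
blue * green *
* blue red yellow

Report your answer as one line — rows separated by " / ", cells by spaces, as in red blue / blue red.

Cell (r3,c4): row 3 has {blue,green}; column 4 has {blue,green,yellow} → red.
Cell (r4,c1): row 4 has {red,blue,yellow}; column 1 has {blue} → green.
Cell (r1,c1): row 1 has {blue,yellow}; column 1 has {blue,green} → red.
Cell (r1,c2): row 1 has {red,blue,yellow}; column 2 has {blue} → green.
Cell (r2,c1): row 2 has {blue,green}; column 1 has {red,blue,green} → yellow.
Cell (r2,c2): row 2 has {blue,green,yellow}; column 2 has {blue,green} → red.
Cell (r3,c2): row 3 has {red,blue,green}; column 2 has {red,blue,green} → yellow.

red green yellow blue / yellow red blue green / blue yellow green red / green blue red yellow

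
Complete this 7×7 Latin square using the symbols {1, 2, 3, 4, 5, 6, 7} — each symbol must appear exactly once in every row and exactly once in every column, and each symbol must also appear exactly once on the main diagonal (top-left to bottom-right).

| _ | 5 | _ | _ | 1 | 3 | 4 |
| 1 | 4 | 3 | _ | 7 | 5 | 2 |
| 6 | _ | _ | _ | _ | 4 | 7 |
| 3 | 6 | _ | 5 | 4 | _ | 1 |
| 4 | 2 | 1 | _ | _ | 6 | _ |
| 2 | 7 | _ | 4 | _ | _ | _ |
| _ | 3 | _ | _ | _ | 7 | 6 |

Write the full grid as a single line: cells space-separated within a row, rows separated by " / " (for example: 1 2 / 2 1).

7 5 6 2 1 3 4 / 1 4 3 6 7 5 2 / 6 1 2 3 5 4 7 / 3 6 7 5 4 2 1 / 4 2 1 7 3 6 5 / 2 7 5 4 6 1 3 / 5 3 4 1 2 7 6

Cell (r1,c1): row 1 has {1,3,4,5}; column 1 has {1,2,3,4,6}; the diagonal has {4,5,6} → 7.
Cell (r2,c4): row 2 has {1,2,3,4,5,7}; column 4 has {4,5} → 6.
Cell (r3,c2): row 3 has {4,6,7}; column 2 has {2,3,4,5,6,7} → 1.
Cell (r3,c3): row 3 has {1,4,6,7}; column 3 has {1,3}; the diagonal has {4,5,6,7} → 2.
Cell (r3,c4): row 3 has {1,2,4,6,7}; column 4 has {4,5,6} → 3.
Cell (r3,c5): row 3 has {1,2,3,4,6,7}; column 5 has {1,4,7} → 5.
Cell (r4,c3): row 4 has {1,3,4,5,6}; column 3 has {1,2,3} → 7.
Cell (r4,c6): row 4 has {1,3,4,5,6,7}; column 6 has {3,4,5,6,7} → 2.
Cell (r5,c4): row 5 has {1,2,4,6}; column 4 has {3,4,5,6} → 7.
Cell (r5,c5): row 5 has {1,2,4,6,7}; column 5 has {1,4,5,7}; the diagonal has {2,4,5,6,7} → 3.
Cell (r5,c7): row 5 has {1,2,3,4,6,7}; column 7 has {1,2,4,6,7} → 5.
Cell (r6,c5): row 6 has {2,4,7}; column 5 has {1,3,4,5,7} → 6.
Cell (r6,c6): row 6 has {2,4,6,7}; column 6 has {2,3,4,5,6,7}; the diagonal has {2,3,4,5,6,7} → 1.
Cell (r6,c7): row 6 has {1,2,4,6,7}; column 7 has {1,2,4,5,6,7} → 3.
Cell (r7,c1): row 7 has {3,6,7}; column 1 has {1,2,3,4,6,7} → 5.
Cell (r7,c3): row 7 has {3,5,6,7}; column 3 has {1,2,3,7} → 4.
Cell (r7,c5): row 7 has {3,4,5,6,7}; column 5 has {1,3,4,5,6,7} → 2.
Cell (r1,c3): row 1 has {1,3,4,5,7}; column 3 has {1,2,3,4,7} → 6.
Cell (r1,c4): row 1 has {1,3,4,5,6,7}; column 4 has {3,4,5,6,7} → 2.
Cell (r6,c3): row 6 has {1,2,3,4,6,7}; column 3 has {1,2,3,4,6,7} → 5.
Cell (r7,c4): row 7 has {2,3,4,5,6,7}; column 4 has {2,3,4,5,6,7} → 1.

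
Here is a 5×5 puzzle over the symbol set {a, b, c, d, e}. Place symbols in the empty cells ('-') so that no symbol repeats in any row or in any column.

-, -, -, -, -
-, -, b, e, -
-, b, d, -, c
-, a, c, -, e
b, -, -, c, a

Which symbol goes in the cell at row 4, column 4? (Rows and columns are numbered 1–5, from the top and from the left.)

Cell (r2,c5): row 2 has {b,e}; column 5 has {a,c,e} → d.
Cell (r3,c4): row 3 has {b,c,d}; column 4 has {c,e} → a.
Cell (r4,c1): row 4 has {a,c,e}; column 1 has {b} → d.
Cell (r4,c4): row 4 has {a,c,d,e}; column 4 has {a,c,e} → b.

b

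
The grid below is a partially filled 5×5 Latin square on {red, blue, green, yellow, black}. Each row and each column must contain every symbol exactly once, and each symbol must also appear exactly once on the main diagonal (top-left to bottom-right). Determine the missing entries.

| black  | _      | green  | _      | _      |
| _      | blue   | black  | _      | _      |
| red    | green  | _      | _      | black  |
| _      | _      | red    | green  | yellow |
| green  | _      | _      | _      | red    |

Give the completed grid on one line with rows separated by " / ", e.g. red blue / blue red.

black red green yellow blue / yellow blue black red green / red green yellow blue black / blue black red green yellow / green yellow blue black red

(r1,c5) = blue
(r2,c1) = yellow
(r2,c4) = red
(r2,c5) = green
(r3,c3) = yellow
(r3,c4) = blue
(r4,c1) = blue
(r4,c2) = black
(r5,c2) = yellow
(r5,c3) = blue
(r5,c4) = black
(r1,c2) = red
(r1,c4) = yellow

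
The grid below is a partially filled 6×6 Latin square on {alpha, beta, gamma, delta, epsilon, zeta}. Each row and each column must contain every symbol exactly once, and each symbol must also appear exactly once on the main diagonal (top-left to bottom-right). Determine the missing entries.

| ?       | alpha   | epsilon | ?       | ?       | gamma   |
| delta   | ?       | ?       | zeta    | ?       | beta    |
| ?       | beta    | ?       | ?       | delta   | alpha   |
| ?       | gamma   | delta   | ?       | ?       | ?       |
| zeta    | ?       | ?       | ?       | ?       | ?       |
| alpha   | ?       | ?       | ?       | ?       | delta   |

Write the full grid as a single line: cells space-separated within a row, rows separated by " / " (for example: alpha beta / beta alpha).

beta alpha epsilon delta zeta gamma / delta epsilon gamma zeta alpha beta / gamma beta zeta epsilon delta alpha / epsilon gamma delta alpha beta zeta / zeta delta alpha beta gamma epsilon / alpha zeta beta gamma epsilon delta

(r1,c1) = beta
(r1,c4) = delta
(r1,c5) = zeta
(r2,c2) = epsilon
(r4,c1) = epsilon
(r4,c4) = alpha
(r4,c5) = beta
(r4,c6) = zeta
(r5,c2) = delta
(r5,c5) = gamma
(r5,c6) = epsilon
(r6,c2) = zeta
(r6,c5) = epsilon
(r2,c5) = alpha
(r3,c1) = gamma
(r3,c3) = zeta
(r3,c4) = epsilon
(r5,c4) = beta
(r6,c4) = gamma
(r2,c3) = gamma
(r5,c3) = alpha
(r6,c3) = beta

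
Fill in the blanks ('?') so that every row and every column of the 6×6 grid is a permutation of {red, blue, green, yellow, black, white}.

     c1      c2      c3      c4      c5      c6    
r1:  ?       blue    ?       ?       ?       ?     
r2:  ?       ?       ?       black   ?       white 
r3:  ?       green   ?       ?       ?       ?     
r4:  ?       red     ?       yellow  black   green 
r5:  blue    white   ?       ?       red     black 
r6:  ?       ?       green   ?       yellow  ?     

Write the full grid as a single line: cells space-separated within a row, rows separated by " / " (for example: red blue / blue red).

black blue white red green yellow / green yellow red black blue white / yellow green black blue white red / white red blue yellow black green / blue white yellow green red black / red black green white yellow blue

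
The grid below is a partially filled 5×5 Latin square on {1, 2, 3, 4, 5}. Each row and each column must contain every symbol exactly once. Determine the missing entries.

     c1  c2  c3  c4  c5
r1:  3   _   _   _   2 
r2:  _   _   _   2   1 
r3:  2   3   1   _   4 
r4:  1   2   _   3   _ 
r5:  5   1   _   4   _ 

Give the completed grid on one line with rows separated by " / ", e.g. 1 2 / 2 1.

row 2 has {1,2}; column 1 has {1,2,3,5} — only 4 is left for (r2,c1).
row 2 has {1,2,4}; column 2 has {1,2,3} — only 5 is left for (r2,c2).
row 2 has {1,2,4,5}; column 3 has {1} — only 3 is left for (r2,c3).
row 3 has {1,2,3,4}; column 4 has {2,3,4} — only 5 is left for (r3,c4).
row 4 has {1,2,3}; column 5 has {1,2,4} — only 5 is left for (r4,c5).
row 5 has {1,4,5}; column 3 has {1,3} — only 2 is left for (r5,c3).
row 5 has {1,2,4,5}; column 5 has {1,2,4,5} — only 3 is left for (r5,c5).
row 1 has {2,3}; column 2 has {1,2,3,5} — only 4 is left for (r1,c2).
row 1 has {2,3,4}; column 3 has {1,2,3} — only 5 is left for (r1,c3).
row 1 has {2,3,4,5}; column 4 has {2,3,4,5} — only 1 is left for (r1,c4).
row 4 has {1,2,3,5}; column 3 has {1,2,3,5} — only 4 is left for (r4,c3).

3 4 5 1 2 / 4 5 3 2 1 / 2 3 1 5 4 / 1 2 4 3 5 / 5 1 2 4 3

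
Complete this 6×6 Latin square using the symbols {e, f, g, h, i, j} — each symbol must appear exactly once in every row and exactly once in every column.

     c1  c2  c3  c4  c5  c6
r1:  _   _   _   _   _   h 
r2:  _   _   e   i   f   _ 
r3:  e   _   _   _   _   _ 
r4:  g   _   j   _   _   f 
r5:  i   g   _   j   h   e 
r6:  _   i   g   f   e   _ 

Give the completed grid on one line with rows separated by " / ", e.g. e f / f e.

f j i e g h / j h e i f g / e f h g j i / g e j h i f / i g f j h e / h i g f e j

(r4,c5) = i
(r5,c3) = f
(r6,c6) = j
(r1,c3) = i
(r2,c6) = g
(r3,c3) = h
(r3,c4) = g
(r3,c5) = j
(r3,c6) = i
(r6,c1) = h
(r1,c4) = e
(r1,c5) = g
(r2,c1) = j
(r2,c2) = h
(r3,c2) = f
(r4,c2) = e
(r4,c4) = h
(r1,c1) = f
(r1,c2) = j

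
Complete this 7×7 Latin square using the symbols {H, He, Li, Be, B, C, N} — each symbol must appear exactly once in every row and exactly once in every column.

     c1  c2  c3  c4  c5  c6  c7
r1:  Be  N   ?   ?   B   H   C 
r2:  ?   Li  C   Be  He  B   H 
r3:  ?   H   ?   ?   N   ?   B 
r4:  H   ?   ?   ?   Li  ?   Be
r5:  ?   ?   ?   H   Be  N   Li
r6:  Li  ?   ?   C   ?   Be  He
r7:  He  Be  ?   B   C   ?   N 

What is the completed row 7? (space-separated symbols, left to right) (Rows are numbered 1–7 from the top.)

He Be H B C Li N

At row 2, column 1: row 2 has {H,He,Li,Be,B,C}; column 1 has {H,He,Li,Be}; that leaves N.
At row 3, column 1: row 3 has {H,B,N}; column 1 has {H,He,Li,Be,N}; that leaves C.
At row 5, column 1: row 5 has {H,Li,Be,N}; column 1 has {H,He,Li,Be,C,N}; that leaves B.
At row 5, column 3: row 5 has {H,Li,Be,B,N}; column 3 has {C}; that leaves He.
At row 6, column 2: row 6 has {He,Li,Be,C}; column 2 has {H,Li,Be,N}; that leaves B.
At row 6, column 5: row 6 has {He,Li,Be,B,C}; column 5 has {He,Li,Be,B,C,N}; that leaves H.
At row 7, column 6: row 7 has {He,Be,B,C,N}; column 6 has {H,Be,B,N}; that leaves Li.
At row 1, column 3: row 1 has {H,Be,B,C,N}; column 3 has {He,C}; that leaves Li.
At row 1, column 4: row 1 has {H,Li,Be,B,C,N}; column 4 has {H,Be,B,C}; that leaves He.
At row 3, column 3: row 3 has {H,B,C,N}; column 3 has {He,Li,C}; that leaves Be.
At row 3, column 4: row 3 has {H,Be,B,C,N}; column 4 has {H,He,Be,B,C}; that leaves Li.
At row 3, column 6: row 3 has {H,Li,Be,B,C,N}; column 6 has {H,Li,Be,B,N}; that leaves He.
At row 4, column 4: row 4 has {H,Li,Be}; column 4 has {H,He,Li,Be,B,C}; that leaves N.
At row 4, column 6: row 4 has {H,Li,Be,N}; column 6 has {H,He,Li,Be,B,N}; that leaves C.
At row 5, column 2: row 5 has {H,He,Li,Be,B,N}; column 2 has {H,Li,Be,B,N}; that leaves C.
At row 6, column 3: row 6 has {H,He,Li,Be,B,C}; column 3 has {He,Li,Be,C}; that leaves N.
At row 7, column 3: row 7 has {He,Li,Be,B,C,N}; column 3 has {He,Li,Be,C,N}; that leaves H.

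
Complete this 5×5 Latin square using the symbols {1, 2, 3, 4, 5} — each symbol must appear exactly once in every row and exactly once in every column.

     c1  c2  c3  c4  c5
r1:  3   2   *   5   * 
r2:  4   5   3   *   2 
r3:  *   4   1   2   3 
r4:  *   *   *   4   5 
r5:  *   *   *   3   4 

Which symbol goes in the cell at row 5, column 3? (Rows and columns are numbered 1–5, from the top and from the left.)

5

(r1,c3): row 1 has {2,3,5}; column 3 has {1,3}, so it must be 4.
(r1,c5): row 1 has {2,3,4,5}; column 5 has {2,3,4,5}, so it must be 1.
(r2,c4): row 2 has {2,3,4,5}; column 4 has {2,3,4,5}, so it must be 1.
(r3,c1): row 3 has {1,2,3,4}; column 1 has {3,4}, so it must be 5.
(r4,c3): row 4 has {4,5}; column 3 has {1,3,4}, so it must be 2.
(r5,c2): row 5 has {3,4}; column 2 has {2,4,5}, so it must be 1.
(r5,c3): row 5 has {1,3,4}; column 3 has {1,2,3,4}, so it must be 5.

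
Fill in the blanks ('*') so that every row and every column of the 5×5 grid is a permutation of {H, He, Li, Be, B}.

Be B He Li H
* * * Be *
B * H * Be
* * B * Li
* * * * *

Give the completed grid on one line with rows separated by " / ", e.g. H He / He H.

row 2 has {Be}; column 3 has {H,He,B} — only Li is left for (r2,c3).
row 3 has {H,Be,B}; column 4 has {Li,Be} — only He is left for (r3,c4).
row 4 has {Li,B}; column 4 has {He,Li,Be} — only H is left for (r4,c4).
row 5 is empty so far; column 3 has {H,He,Li,B} — only Be is left for (r5,c3).
row 5 has {Be}; column 4 has {H,He,Li,Be} — only B is left for (r5,c4).
row 5 has {Be,B}; column 5 has {H,Li,Be} — only He is left for (r5,c5).
row 2 has {Li,Be}; column 5 has {H,He,Li,Be} — only B is left for (r2,c5).
row 3 has {H,He,Be,B}; column 2 has {B} — only Li is left for (r3,c2).
row 4 has {H,Li,B}; column 1 has {Be,B} — only He is left for (r4,c1).
row 4 has {H,He,Li,B}; column 2 has {Li,B} — only Be is left for (r4,c2).
row 5 has {He,Be,B}; column 2 has {Li,Be,B} — only H is left for (r5,c2).
row 2 has {Li,Be,B}; column 1 has {He,Be,B} — only H is left for (r2,c1).
row 2 has {H,Li,Be,B}; column 2 has {H,Li,Be,B} — only He is left for (r2,c2).
row 5 has {H,He,Be,B}; column 1 has {H,He,Be,B} — only Li is left for (r5,c1).

Be B He Li H / H He Li Be B / B Li H He Be / He Be B H Li / Li H Be B He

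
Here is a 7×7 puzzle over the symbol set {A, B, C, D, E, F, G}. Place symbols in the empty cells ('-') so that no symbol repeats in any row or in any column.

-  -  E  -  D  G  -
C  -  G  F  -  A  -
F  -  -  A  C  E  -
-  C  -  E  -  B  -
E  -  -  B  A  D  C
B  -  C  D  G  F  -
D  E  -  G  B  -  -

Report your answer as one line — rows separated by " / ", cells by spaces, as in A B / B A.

A F E C D G B / C B G F E A D / F D B A C E G / G C D E F B A / E G F B A D C / B A C D G F E / D E A G B C F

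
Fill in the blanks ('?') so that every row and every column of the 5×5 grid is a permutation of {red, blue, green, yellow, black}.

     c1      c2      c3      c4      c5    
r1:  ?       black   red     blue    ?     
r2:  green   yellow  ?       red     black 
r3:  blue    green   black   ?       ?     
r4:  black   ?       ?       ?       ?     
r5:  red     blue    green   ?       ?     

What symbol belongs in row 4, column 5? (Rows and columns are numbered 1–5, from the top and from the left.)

blue

(r1,c1) = yellow
(r1,c5) = green
(r2,c3) = blue
(r3,c4) = yellow
(r3,c5) = red
(r4,c2) = red
(r4,c3) = yellow
(r4,c4) = green
(r4,c5) = blue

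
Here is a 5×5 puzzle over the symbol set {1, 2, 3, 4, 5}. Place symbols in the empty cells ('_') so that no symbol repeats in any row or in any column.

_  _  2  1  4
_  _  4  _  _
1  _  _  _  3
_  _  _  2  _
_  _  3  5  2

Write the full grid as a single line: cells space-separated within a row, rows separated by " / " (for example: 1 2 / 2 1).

5 3 2 1 4 / 2 5 4 3 1 / 1 2 5 4 3 / 3 4 1 2 5 / 4 1 3 5 2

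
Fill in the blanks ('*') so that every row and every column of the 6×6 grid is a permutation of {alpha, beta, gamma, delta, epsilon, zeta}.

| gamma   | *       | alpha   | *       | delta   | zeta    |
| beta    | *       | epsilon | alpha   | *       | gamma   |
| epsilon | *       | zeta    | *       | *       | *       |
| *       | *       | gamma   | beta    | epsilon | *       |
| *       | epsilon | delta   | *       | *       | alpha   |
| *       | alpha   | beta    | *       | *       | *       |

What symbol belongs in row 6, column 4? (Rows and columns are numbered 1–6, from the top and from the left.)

(r1,c2): row 1 has {alpha,gamma,delta,zeta}; column 2 has {alpha,epsilon}, so it must be beta.
(r1,c4): row 1 has {alpha,beta,gamma,delta,zeta}; column 4 has {alpha,beta}, so it must be epsilon.
(r2,c5): row 2 has {alpha,beta,gamma,epsilon}; column 5 has {delta,epsilon}, so it must be zeta.
(r4,c6): row 4 has {beta,gamma,epsilon}; column 6 has {alpha,gamma,zeta}, so it must be delta.
(r5,c1): row 5 has {alpha,delta,epsilon}; column 1 has {beta,gamma,epsilon}, so it must be zeta.
(r5,c4): row 5 has {alpha,delta,epsilon,zeta}; column 4 has {alpha,beta,epsilon}, so it must be gamma.
(r5,c5): row 5 has {alpha,gamma,delta,epsilon,zeta}; column 5 has {delta,epsilon,zeta}, so it must be beta.
(r6,c1): row 6 has {alpha,beta}; column 1 has {beta,gamma,epsilon,zeta}, so it must be delta.
(r6,c4): row 6 has {alpha,beta,delta}; column 4 has {alpha,beta,gamma,epsilon}, so it must be zeta.

zeta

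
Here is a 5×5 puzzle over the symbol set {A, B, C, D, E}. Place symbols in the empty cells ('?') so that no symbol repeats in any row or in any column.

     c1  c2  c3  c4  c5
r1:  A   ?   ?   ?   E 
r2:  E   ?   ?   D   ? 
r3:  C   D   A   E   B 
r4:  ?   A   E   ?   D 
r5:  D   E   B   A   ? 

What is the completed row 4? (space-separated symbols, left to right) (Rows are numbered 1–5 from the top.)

B A E C D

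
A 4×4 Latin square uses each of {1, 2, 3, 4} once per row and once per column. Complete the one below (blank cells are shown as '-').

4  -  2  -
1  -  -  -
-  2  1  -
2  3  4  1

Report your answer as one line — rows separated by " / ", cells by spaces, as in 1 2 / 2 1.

(r1,c2) = 1
(r1,c4) = 3
(r2,c2) = 4
(r2,c3) = 3
(r2,c4) = 2
(r3,c1) = 3
(r3,c4) = 4

4 1 2 3 / 1 4 3 2 / 3 2 1 4 / 2 3 4 1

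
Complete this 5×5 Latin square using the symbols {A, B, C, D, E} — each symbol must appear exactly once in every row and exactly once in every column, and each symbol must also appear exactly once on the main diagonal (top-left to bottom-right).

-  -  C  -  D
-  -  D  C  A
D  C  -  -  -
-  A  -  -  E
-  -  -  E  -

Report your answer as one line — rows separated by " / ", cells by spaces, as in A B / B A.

(r3,c5) = B
(r4,c3) = B
(r4,c4) = D
(r5,c3) = A
(r5,c5) = C
(r3,c3) = E
(r3,c4) = A
(r4,c1) = C
(r5,c1) = B
(r5,c2) = D
(r1,c1) = A
(r1,c4) = B
(r2,c1) = E
(r2,c2) = B
(r1,c2) = E

A E C B D / E B D C A / D C E A B / C A B D E / B D A E C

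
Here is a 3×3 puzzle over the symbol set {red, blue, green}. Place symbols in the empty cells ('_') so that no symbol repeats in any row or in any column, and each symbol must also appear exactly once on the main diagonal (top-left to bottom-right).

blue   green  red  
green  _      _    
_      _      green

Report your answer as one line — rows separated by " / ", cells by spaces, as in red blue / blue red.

blue green red / green red blue / red blue green

(r2,c2) = red
(r2,c3) = blue
(r3,c1) = red
(r3,c2) = blue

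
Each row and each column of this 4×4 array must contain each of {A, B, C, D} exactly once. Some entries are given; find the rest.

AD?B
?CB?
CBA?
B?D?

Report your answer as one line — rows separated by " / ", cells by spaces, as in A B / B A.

A D C B / D C B A / C B A D / B A D C

(r1,c3) = C
(r2,c1) = D
(r2,c4) = A
(r3,c4) = D
(r4,c2) = A
(r4,c4) = C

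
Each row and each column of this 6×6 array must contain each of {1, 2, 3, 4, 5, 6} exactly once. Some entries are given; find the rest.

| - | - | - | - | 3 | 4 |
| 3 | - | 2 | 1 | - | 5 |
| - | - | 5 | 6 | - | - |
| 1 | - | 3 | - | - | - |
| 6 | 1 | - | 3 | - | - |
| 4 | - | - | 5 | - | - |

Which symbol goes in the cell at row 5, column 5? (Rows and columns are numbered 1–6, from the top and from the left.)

5

(r1,c4) = 2
(r3,c1) = 2
(r4,c4) = 4
(r5,c3) = 4
(r5,c6) = 2
(r1,c1) = 5
(r1,c2) = 6
(r1,c3) = 1
(r2,c2) = 4
(r2,c5) = 6
(r3,c2) = 3
(r3,c6) = 1
(r4,c6) = 6
(r5,c5) = 5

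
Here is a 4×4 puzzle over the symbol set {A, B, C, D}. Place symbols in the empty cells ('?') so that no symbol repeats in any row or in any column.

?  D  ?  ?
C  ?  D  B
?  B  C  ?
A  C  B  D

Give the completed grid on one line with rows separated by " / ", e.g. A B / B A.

B D A C / C A D B / D B C A / A C B D

(r1,c1): row 1 has {D}; column 1 has {A,C}, so it must be B.
(r1,c3): row 1 has {B,D}; column 3 has {B,C,D}, so it must be A.
(r1,c4): row 1 has {A,B,D}; column 4 has {B,D}, so it must be C.
(r2,c2): row 2 has {B,C,D}; column 2 has {B,C,D}, so it must be A.
(r3,c1): row 3 has {B,C}; column 1 has {A,B,C}, so it must be D.
(r3,c4): row 3 has {B,C,D}; column 4 has {B,C,D}, so it must be A.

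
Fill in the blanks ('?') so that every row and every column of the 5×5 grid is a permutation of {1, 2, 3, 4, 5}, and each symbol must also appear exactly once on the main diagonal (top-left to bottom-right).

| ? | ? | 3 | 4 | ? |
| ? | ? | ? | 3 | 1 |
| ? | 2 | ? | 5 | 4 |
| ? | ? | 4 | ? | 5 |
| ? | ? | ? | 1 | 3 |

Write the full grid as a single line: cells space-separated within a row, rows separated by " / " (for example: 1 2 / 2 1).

5 1 3 4 2 / 2 4 5 3 1 / 3 2 1 5 4 / 1 3 4 2 5 / 4 5 2 1 3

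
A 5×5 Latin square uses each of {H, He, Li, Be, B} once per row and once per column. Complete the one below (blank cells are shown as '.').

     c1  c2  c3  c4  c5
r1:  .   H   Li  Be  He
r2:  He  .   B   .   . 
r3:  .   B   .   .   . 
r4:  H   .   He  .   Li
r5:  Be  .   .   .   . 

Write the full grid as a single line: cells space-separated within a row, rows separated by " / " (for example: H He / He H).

(r1,c1) = B
(r3,c1) = Li
(r4,c2) = Be
(r4,c4) = B
(r5,c3) = H
(r5,c5) = B
(r2,c2) = Li
(r2,c4) = H
(r2,c5) = Be
(r3,c3) = Be
(r3,c4) = He
(r3,c5) = H
(r5,c2) = He
(r5,c4) = Li

B H Li Be He / He Li B H Be / Li B Be He H / H Be He B Li / Be He H Li B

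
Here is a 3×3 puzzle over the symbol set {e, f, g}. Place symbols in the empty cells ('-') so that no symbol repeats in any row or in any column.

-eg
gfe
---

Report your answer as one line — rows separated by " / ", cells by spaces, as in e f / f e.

f e g / g f e / e g f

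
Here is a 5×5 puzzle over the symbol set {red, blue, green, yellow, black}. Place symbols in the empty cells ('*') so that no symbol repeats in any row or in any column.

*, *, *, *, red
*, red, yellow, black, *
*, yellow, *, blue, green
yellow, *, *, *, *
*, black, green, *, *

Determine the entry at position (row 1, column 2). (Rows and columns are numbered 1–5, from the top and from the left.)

At row 2, column 5: row 2 has {red,yellow,black}; column 5 has {red,green}; that leaves blue.
At row 4, column 5: row 4 has {yellow}; column 5 has {red,blue,green}; that leaves black.
At row 5, column 5: row 5 has {green,black}; column 5 has {red,blue,green,black}; that leaves yellow.
At row 2, column 1: row 2 has {red,blue,yellow,black}; column 1 has {yellow}; that leaves green.
At row 5, column 4: row 5 has {green,yellow,black}; column 4 has {blue,black}; that leaves red.
At row 4, column 4: row 4 has {yellow,black}; column 4 has {red,blue,black}; that leaves green.
At row 5, column 1: row 5 has {red,green,yellow,black}; column 1 has {green,yellow}; that leaves blue.
At row 1, column 1: row 1 has {red}; column 1 has {blue,green,yellow}; that leaves black.
At row 1, column 3: row 1 has {red,black}; column 3 has {green,yellow}; that leaves blue.
At row 1, column 4: row 1 has {red,blue,black}; column 4 has {red,blue,green,black}; that leaves yellow.
At row 3, column 1: row 3 has {blue,green,yellow}; column 1 has {blue,green,yellow,black}; that leaves red.
At row 3, column 3: row 3 has {red,blue,green,yellow}; column 3 has {blue,green,yellow}; that leaves black.
At row 4, column 2: row 4 has {green,yellow,black}; column 2 has {red,yellow,black}; that leaves blue.
At row 4, column 3: row 4 has {blue,green,yellow,black}; column 3 has {blue,green,yellow,black}; that leaves red.
At row 1, column 2: row 1 has {red,blue,yellow,black}; column 2 has {red,blue,yellow,black}; that leaves green.

green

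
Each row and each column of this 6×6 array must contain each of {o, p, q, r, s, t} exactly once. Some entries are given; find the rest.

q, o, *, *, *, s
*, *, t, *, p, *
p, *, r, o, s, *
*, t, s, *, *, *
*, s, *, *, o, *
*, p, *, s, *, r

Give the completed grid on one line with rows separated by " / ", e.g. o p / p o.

q o p r t s / s r t q p o / p q r o s t / o t s p r q / r s q t o p / t p o s q r

(r1,c3): row 1 has {o,q,s}; column 3 has {r,s,t}, so it must be p.
(r3,c2): row 3 has {o,p,r,s}; column 2 has {o,p,s,t}, so it must be q.
(r3,c6): row 3 has {o,p,q,r,s}; column 6 has {r,s}, so it must be t.
(r5,c3): row 5 has {o,s}; column 3 has {p,r,s,t}, so it must be q.
(r5,c6): row 5 has {o,q,s}; column 6 has {r,s,t}, so it must be p.
(r6,c3): row 6 has {p,r,s}; column 3 has {p,q,r,s,t}, so it must be o.
(r2,c2): row 2 has {p,t}; column 2 has {o,p,q,s,t}, so it must be r.
(r2,c4): row 2 has {p,r,t}; column 4 has {o,s}, so it must be q.
(r2,c6): row 2 has {p,q,r,t}; column 6 has {p,r,s,t}, so it must be o.
(r4,c6): row 4 has {s,t}; column 6 has {o,p,r,s,t}, so it must be q.
(r6,c1): row 6 has {o,p,r,s}; column 1 has {p,q}, so it must be t.
(r6,c5): row 6 has {o,p,r,s,t}; column 5 has {o,p,s}, so it must be q.
(r2,c1): row 2 has {o,p,q,r,t}; column 1 has {p,q,t}, so it must be s.
(r4,c5): row 4 has {q,s,t}; column 5 has {o,p,q,s}, so it must be r.
(r5,c1): row 5 has {o,p,q,s}; column 1 has {p,q,s,t}, so it must be r.
(r5,c4): row 5 has {o,p,q,r,s}; column 4 has {o,q,s}, so it must be t.
(r1,c4): row 1 has {o,p,q,s}; column 4 has {o,q,s,t}, so it must be r.
(r1,c5): row 1 has {o,p,q,r,s}; column 5 has {o,p,q,r,s}, so it must be t.
(r4,c1): row 4 has {q,r,s,t}; column 1 has {p,q,r,s,t}, so it must be o.
(r4,c4): row 4 has {o,q,r,s,t}; column 4 has {o,q,r,s,t}, so it must be p.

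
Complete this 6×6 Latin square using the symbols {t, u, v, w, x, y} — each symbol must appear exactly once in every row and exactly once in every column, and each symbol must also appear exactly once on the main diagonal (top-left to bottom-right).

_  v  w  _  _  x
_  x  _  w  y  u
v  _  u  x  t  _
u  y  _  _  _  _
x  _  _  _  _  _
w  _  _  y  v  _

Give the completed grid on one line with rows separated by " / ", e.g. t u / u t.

(r1,c5): row 1 has {v,w,x}; column 5 has {t,v,y}, so it must be u.
(r2,c1): row 2 has {u,w,x,y}; column 1 has {u,v,w,x}, so it must be t.
(r2,c3): row 2 has {t,u,w,x,y}; column 3 has {u,w}, so it must be v.
(r3,c2): row 3 has {t,u,v,x}; column 2 has {v,x,y}, so it must be w.
(r3,c6): row 3 has {t,u,v,w,x}; column 6 has {u,x}, so it must be y.
(r5,c5): row 5 has {x}; column 5 has {t,u,v,y}; the diagonal has {u,x}, so it must be w.
(r6,c6): row 6 has {v,w,y}; column 6 has {u,x,y}; the diagonal has {u,w,x}, so it must be t.
(r1,c1): row 1 has {u,v,w,x}; column 1 has {t,u,v,w,x}; the diagonal has {t,u,w,x}, so it must be y.
(r1,c4): row 1 has {u,v,w,x,y}; column 4 has {w,x,y}, so it must be t.
(r4,c4): row 4 has {u,y}; column 4 has {t,w,x,y}; the diagonal has {t,u,w,x,y}, so it must be v.
(r4,c5): row 4 has {u,v,y}; column 5 has {t,u,v,w,y}, so it must be x.
(r4,c6): row 4 has {u,v,x,y}; column 6 has {t,u,x,y}, so it must be w.
(r5,c4): row 5 has {w,x}; column 4 has {t,v,w,x,y}, so it must be u.
(r5,c6): row 5 has {u,w,x}; column 6 has {t,u,w,x,y}, so it must be v.
(r6,c2): row 6 has {t,v,w,y}; column 2 has {v,w,x,y}, so it must be u.
(r6,c3): row 6 has {t,u,v,w,y}; column 3 has {u,v,w}, so it must be x.
(r4,c3): row 4 has {u,v,w,x,y}; column 3 has {u,v,w,x}, so it must be t.
(r5,c2): row 5 has {u,v,w,x}; column 2 has {u,v,w,x,y}, so it must be t.
(r5,c3): row 5 has {t,u,v,w,x}; column 3 has {t,u,v,w,x}, so it must be y.

y v w t u x / t x v w y u / v w u x t y / u y t v x w / x t y u w v / w u x y v t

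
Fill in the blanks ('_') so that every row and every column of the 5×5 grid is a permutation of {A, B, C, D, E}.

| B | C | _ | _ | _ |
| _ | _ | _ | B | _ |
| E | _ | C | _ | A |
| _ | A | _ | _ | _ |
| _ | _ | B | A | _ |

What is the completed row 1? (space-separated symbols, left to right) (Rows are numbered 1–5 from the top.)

B C A E D

Cell (r3,c4): row 3 has {A,C,E}; column 4 has {A,B} → D.
Cell (r1,c4): row 1 has {B,C}; column 4 has {A,B,D} → E.
Cell (r1,c5): row 1 has {B,C,E}; column 5 has {A} → D.
Cell (r3,c2): row 3 has {A,C,D,E}; column 2 has {A,C} → B.
Cell (r4,c4): row 4 has {A}; column 4 has {A,B,D,E} → C.
Cell (r1,c3): row 1 has {B,C,D,E}; column 3 has {B,C} → A.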